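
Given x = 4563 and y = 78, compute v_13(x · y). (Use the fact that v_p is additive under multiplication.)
v_13(355914) = 3

v_p(x) = 2 (factor: 4563 = 13^2 · 27); v_p(y) = 1 (factor: 78 = 13^1 · 6). Additivity: v_p(xy) = v_p(x) + v_p(y) = 2 + 1 = 3. (Direct check: xy = 355914 = 13^3 · (162).)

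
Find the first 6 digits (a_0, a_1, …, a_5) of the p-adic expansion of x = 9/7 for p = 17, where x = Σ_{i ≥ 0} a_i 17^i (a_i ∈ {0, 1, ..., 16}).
(a_0, …, a_5) = (11, 14, 4, 7, 2, 12)

v_17(9/7) = 0 (numerator and denominator both coprime to 17), so x ∈ ℤ_17^×. Compute digits iteratively via a_i = x_i mod 17, x_{i+1} = (x_i − a_i)/17, with x_0 = x:
  x_0 = 9/7;  a_0 = 11;  x_1 = (x_0 − 11)/17 = -4/7
  x_1 = -4/7;  a_1 = 14;  x_2 = (x_1 − 14)/17 = -6/7
  x_2 = -6/7;  a_2 = 4;  x_3 = (x_2 − 4)/17 = -2/7
  x_3 = -2/7;  a_3 = 7;  x_4 = (x_3 − 7)/17 = -3/7
  x_4 = -3/7;  a_4 = 2;  x_5 = (x_4 − 2)/17 = -1/7
  x_5 = -1/7;  a_5 = 12;  x_6 = (x_5 − 12)/17 = -5/7
Digits: (11, 14, 4, 7, 2, 12).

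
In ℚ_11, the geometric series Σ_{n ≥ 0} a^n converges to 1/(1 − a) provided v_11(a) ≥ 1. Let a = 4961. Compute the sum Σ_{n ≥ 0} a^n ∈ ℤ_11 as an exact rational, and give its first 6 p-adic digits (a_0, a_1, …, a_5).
Σ a^n = 1/(1 − a) = -1/4960;  first 6 digits = (1, 0, 8, 3, 9, 9)

v_11(a) = 2 ≥ 1, so the series converges in ℤ_11 to 1/(1 − a) = 1/(1 − 4961) = -1/4960. Expand this rational in ℤ_11: compute digits iteratively via d_i = x_i mod 11, x_{i+1} = (x_i − d_i)/11. The first 6 digits are (1, 0, 8, 3, 9, 9).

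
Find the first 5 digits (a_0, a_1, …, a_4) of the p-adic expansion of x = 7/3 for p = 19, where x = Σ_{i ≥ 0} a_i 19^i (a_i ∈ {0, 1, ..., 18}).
(a_0, …, a_4) = (15, 12, 12, 12, 12)

v_19(7/3) = 0 (numerator and denominator both coprime to 19), so x ∈ ℤ_19^×. Compute digits iteratively via a_i = x_i mod 19, x_{i+1} = (x_i − a_i)/19, with x_0 = x:
  x_0 = 7/3;  a_0 = 15;  x_1 = (x_0 − 15)/19 = -2/3
  x_1 = -2/3;  a_1 = 12;  x_2 = (x_1 − 12)/19 = -2/3
  x_2 = -2/3;  a_2 = 12;  x_3 = (x_2 − 12)/19 = -2/3
  x_3 = -2/3;  a_3 = 12;  x_4 = (x_3 − 12)/19 = -2/3
  x_4 = -2/3;  a_4 = 12;  x_5 = (x_4 − 12)/19 = -2/3
Digits: (15, 12, 12, 12, 12).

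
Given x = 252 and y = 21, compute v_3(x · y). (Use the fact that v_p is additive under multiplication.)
v_3(5292) = 3

v_p(x) = 2 (factor: 252 = 3^2 · 28); v_p(y) = 1 (factor: 21 = 3^1 · 7). Additivity: v_p(xy) = v_p(x) + v_p(y) = 2 + 1 = 3. (Direct check: xy = 5292 = 3^3 · (196).)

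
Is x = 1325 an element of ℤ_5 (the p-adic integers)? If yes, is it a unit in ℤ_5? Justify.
x ∈ ℤ_5 but not a unit; v_5(x) = 2 > 0

ℤ_5 = {x ∈ ℚ_5 : v_5(x) ≥ 0} and ℤ_5^× = {x ∈ ℤ_5 : v_5(x) = 0}. Here v_5(1325) = v_5(num) − v_5(den) = 2; compare against these criteria.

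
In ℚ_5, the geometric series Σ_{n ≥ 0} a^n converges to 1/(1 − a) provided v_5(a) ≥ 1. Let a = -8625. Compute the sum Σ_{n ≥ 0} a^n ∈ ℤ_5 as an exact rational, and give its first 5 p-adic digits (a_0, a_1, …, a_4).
Σ a^n = 1/(1 − a) = 1/8626;  first 5 digits = (1, 0, 0, 1, 1)

v_5(a) = 3 ≥ 1, so the series converges in ℤ_5 to 1/(1 − a) = 1/(1 − (-8625)) = 1/8626. Expand this rational in ℤ_5: compute digits iteratively via d_i = x_i mod 5, x_{i+1} = (x_i − d_i)/5. The first 5 digits are (1, 0, 0, 1, 1).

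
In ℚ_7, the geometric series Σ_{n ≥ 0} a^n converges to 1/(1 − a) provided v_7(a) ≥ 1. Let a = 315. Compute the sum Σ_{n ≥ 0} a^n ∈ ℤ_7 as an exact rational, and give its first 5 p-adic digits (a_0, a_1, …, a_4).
Σ a^n = 1/(1 − a) = -1/314;  first 5 digits = (1, 3, 1, 2, 1)

v_7(a) = 1 ≥ 1, so the series converges in ℤ_7 to 1/(1 − a) = 1/(1 − 315) = -1/314. Expand this rational in ℤ_7: compute digits iteratively via d_i = x_i mod 7, x_{i+1} = (x_i − d_i)/7. The first 5 digits are (1, 3, 1, 2, 1).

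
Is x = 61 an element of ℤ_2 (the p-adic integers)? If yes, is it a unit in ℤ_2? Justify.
x ∈ ℤ_2^× (unit); v_2(x) = 0

ℤ_2 = {x ∈ ℚ_2 : v_2(x) ≥ 0} and ℤ_2^× = {x ∈ ℤ_2 : v_2(x) = 0}. Here v_2(61) = v_2(num) − v_2(den) = 0; compare against these criteria.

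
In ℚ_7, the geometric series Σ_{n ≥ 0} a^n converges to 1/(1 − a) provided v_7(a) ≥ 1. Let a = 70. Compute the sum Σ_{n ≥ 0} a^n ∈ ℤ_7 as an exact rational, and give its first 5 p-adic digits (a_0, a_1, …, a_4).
Σ a^n = 1/(1 − a) = -1/69;  first 5 digits = (1, 3, 3, 6, 1)

v_7(a) = 1 ≥ 1, so the series converges in ℤ_7 to 1/(1 − a) = 1/(1 − 70) = -1/69. Expand this rational in ℤ_7: compute digits iteratively via d_i = x_i mod 7, x_{i+1} = (x_i − d_i)/7. The first 5 digits are (1, 3, 3, 6, 1).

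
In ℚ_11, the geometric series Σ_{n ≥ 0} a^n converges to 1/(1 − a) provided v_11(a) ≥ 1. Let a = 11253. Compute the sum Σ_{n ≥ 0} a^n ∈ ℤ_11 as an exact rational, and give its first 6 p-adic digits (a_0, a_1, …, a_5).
Σ a^n = 1/(1 − a) = -1/11252;  first 6 digits = (1, 0, 5, 8, 3, 5)

v_11(a) = 2 ≥ 1, so the series converges in ℤ_11 to 1/(1 − a) = 1/(1 − 11253) = -1/11252. Expand this rational in ℤ_11: compute digits iteratively via d_i = x_i mod 11, x_{i+1} = (x_i − d_i)/11. The first 6 digits are (1, 0, 5, 8, 3, 5).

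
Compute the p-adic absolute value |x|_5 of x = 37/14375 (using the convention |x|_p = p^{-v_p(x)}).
|37/14375|_5 = 625

Step 1 — compute v_5(x) by factoring powers of 5 out of the numerator and denominator: v_5(37/14375) = -4. Step 2 — apply |x|_p = p^{-v_p(x)} = 5^{4} = 625.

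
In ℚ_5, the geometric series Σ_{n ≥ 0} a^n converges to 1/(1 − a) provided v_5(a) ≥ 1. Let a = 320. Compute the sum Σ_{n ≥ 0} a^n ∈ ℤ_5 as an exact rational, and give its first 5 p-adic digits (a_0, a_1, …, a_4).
Σ a^n = 1/(1 − a) = -1/319;  first 5 digits = (1, 4, 3, 0, 4)

v_5(a) = 1 ≥ 1, so the series converges in ℤ_5 to 1/(1 − a) = 1/(1 − 320) = -1/319. Expand this rational in ℤ_5: compute digits iteratively via d_i = x_i mod 5, x_{i+1} = (x_i − d_i)/5. The first 5 digits are (1, 4, 3, 0, 4).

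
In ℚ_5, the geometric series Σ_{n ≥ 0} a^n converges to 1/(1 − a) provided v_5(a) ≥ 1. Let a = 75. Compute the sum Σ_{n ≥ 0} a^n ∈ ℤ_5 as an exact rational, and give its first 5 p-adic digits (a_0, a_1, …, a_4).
Σ a^n = 1/(1 − a) = -1/74;  first 5 digits = (1, 0, 3, 0, 4)

v_5(a) = 2 ≥ 1, so the series converges in ℤ_5 to 1/(1 − a) = 1/(1 − 75) = -1/74. Expand this rational in ℤ_5: compute digits iteratively via d_i = x_i mod 5, x_{i+1} = (x_i − d_i)/5. The first 5 digits are (1, 0, 3, 0, 4).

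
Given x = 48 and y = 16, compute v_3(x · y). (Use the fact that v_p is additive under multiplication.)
v_3(768) = 1

v_p(x) = 1 (factor: 48 = 3^1 · 16); v_p(y) = 0 (factor: 16 = 3^0 · 16). Additivity: v_p(xy) = v_p(x) + v_p(y) = 1 + 0 = 1. (Direct check: xy = 768 = 3^1 · (256).)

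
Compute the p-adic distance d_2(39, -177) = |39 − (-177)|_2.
d_2(39, -177) = 1/8

Step 1 — x − y = 39 − (-177) = 216. Step 2 — v_2(216) = 3 (factor: 216 = (2^3 · 27); the sign does not affect v_p). Step 3 — |x − y|_2 = 2^{-3} = 1/8.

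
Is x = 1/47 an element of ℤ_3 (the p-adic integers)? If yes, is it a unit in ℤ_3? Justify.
x ∈ ℤ_3^× (unit); v_3(x) = 0

ℤ_3 = {x ∈ ℚ_3 : v_3(x) ≥ 0} and ℤ_3^× = {x ∈ ℤ_3 : v_3(x) = 0}. Here v_3(1/47) = v_3(num) − v_3(den) = 0; compare against these criteria.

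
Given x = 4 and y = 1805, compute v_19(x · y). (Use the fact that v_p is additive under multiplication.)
v_19(7220) = 2

v_p(x) = 0 (factor: 4 = 19^0 · 4); v_p(y) = 2 (factor: 1805 = 19^2 · 5). Additivity: v_p(xy) = v_p(x) + v_p(y) = 0 + 2 = 2. (Direct check: xy = 7220 = 19^2 · (20).)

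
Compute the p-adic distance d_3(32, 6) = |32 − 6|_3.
d_3(32, 6) = 1

Step 1 — x − y = 32 − 6 = 26. Step 2 — v_3(26) = 0 (factor: 26 = (3^0 · 26); the sign does not affect v_p). Step 3 — |x − y|_3 = 3^{0} = 1.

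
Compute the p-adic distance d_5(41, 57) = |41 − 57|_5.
d_5(41, 57) = 1

Step 1 — x − y = 41 − 57 = -16. Step 2 — v_5(-16) = 0 (factor: -16 = −(5^0 · 16); the sign does not affect v_p). Step 3 — |x − y|_5 = 5^{0} = 1.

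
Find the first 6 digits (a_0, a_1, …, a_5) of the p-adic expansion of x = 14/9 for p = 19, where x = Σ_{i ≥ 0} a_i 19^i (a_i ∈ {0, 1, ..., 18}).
(a_0, …, a_5) = (10, 8, 8, 8, 8, 8)

v_19(14/9) = 0 (numerator and denominator both coprime to 19), so x ∈ ℤ_19^×. Compute digits iteratively via a_i = x_i mod 19, x_{i+1} = (x_i − a_i)/19, with x_0 = x:
  x_0 = 14/9;  a_0 = 10;  x_1 = (x_0 − 10)/19 = -4/9
  x_1 = -4/9;  a_1 = 8;  x_2 = (x_1 − 8)/19 = -4/9
  x_2 = -4/9;  a_2 = 8;  x_3 = (x_2 − 8)/19 = -4/9
  x_3 = -4/9;  a_3 = 8;  x_4 = (x_3 − 8)/19 = -4/9
  x_4 = -4/9;  a_4 = 8;  x_5 = (x_4 − 8)/19 = -4/9
  x_5 = -4/9;  a_5 = 8;  x_6 = (x_5 − 8)/19 = -4/9
Digits: (10, 8, 8, 8, 8, 8).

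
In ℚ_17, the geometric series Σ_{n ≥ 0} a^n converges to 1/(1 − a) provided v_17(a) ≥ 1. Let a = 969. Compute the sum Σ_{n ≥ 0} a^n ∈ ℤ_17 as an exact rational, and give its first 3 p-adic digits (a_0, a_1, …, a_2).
Σ a^n = 1/(1 − a) = -1/968;  first 3 digits = (1, 6, 5)

v_17(a) = 1 ≥ 1, so the series converges in ℤ_17 to 1/(1 − a) = 1/(1 − 969) = -1/968. Expand this rational in ℤ_17: compute digits iteratively via d_i = x_i mod 17, x_{i+1} = (x_i − d_i)/17. The first 3 digits are (1, 6, 5).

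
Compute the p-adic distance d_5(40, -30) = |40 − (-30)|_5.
d_5(40, -30) = 1/5

Step 1 — x − y = 40 − (-30) = 70. Step 2 — v_5(70) = 1 (factor: 70 = (5^1 · 14); the sign does not affect v_p). Step 3 — |x − y|_5 = 5^{-1} = 1/5.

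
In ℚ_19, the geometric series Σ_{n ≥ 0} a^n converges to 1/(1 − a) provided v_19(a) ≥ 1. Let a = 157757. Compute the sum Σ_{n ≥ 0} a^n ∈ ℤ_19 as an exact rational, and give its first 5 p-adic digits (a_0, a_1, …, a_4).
Σ a^n = 1/(1 − a) = -1/157756;  first 5 digits = (1, 0, 0, 4, 1)

v_19(a) = 3 ≥ 1, so the series converges in ℤ_19 to 1/(1 − a) = 1/(1 − 157757) = -1/157756. Expand this rational in ℤ_19: compute digits iteratively via d_i = x_i mod 19, x_{i+1} = (x_i − d_i)/19. The first 5 digits are (1, 0, 0, 4, 1).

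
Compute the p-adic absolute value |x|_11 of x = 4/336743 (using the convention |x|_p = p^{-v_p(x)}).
|4/336743|_11 = 14641

Step 1 — compute v_11(x) by factoring powers of 11 out of the numerator and denominator: v_11(4/336743) = -4. Step 2 — apply |x|_p = p^{-v_p(x)} = 11^{4} = 14641.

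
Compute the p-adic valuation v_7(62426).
v_7(62426) = 4

v_7(n) is the largest exponent k such that 7^k divides n. Factor out: 62426 = 7^4 · 26. (Sign doesn't affect v_p.) So v_7(62426) = 4.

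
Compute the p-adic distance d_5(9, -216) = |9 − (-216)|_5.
d_5(9, -216) = 1/25

Step 1 — x − y = 9 − (-216) = 225. Step 2 — v_5(225) = 2 (factor: 225 = (5^2 · 9); the sign does not affect v_p). Step 3 — |x − y|_5 = 5^{-2} = 1/25.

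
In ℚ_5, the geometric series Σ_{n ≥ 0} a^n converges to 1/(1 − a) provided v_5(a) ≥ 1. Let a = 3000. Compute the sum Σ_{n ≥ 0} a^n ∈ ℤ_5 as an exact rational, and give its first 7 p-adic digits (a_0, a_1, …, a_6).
Σ a^n = 1/(1 − a) = -1/2999;  first 7 digits = (1, 0, 0, 4, 4, 0, 1)

v_5(a) = 3 ≥ 1, so the series converges in ℤ_5 to 1/(1 − a) = 1/(1 − 3000) = -1/2999. Expand this rational in ℤ_5: compute digits iteratively via d_i = x_i mod 5, x_{i+1} = (x_i − d_i)/5. The first 7 digits are (1, 0, 0, 4, 4, 0, 1).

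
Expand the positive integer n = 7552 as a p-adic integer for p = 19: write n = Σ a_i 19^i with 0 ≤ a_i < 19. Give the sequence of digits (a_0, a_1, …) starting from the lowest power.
(a_0, a_1, …) = (9, 17, 1, 1)

Repeated division by 19 gives the digits low-to-high: 7552 = 9 + 17·19^1 + 1·19^2 + 1·19^3. Digit sequence: (9, 17, 1, 1).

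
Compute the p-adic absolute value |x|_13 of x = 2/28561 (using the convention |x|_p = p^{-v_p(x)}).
|2/28561|_13 = 28561

Step 1 — compute v_13(x) by factoring powers of 13 out of the numerator and denominator: v_13(2/28561) = -4. Step 2 — apply |x|_p = p^{-v_p(x)} = 13^{4} = 28561.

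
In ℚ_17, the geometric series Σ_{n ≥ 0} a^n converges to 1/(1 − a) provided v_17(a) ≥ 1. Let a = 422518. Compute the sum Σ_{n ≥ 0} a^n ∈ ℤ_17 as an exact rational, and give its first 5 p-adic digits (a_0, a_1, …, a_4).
Σ a^n = 1/(1 − a) = -1/422517;  first 5 digits = (1, 0, 0, 1, 5)

v_17(a) = 3 ≥ 1, so the series converges in ℤ_17 to 1/(1 − a) = 1/(1 − 422518) = -1/422517. Expand this rational in ℤ_17: compute digits iteratively via d_i = x_i mod 17, x_{i+1} = (x_i − d_i)/17. The first 5 digits are (1, 0, 0, 1, 5).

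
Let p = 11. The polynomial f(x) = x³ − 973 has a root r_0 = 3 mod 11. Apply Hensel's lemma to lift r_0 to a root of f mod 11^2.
r_1 = 47 (mod 121)

Hensel: r_{i+1} = r_i − f(r_i)/f′(r_i) mod 11^{i+2}, where f′(x) = 3x². Iterate:
  r_0 = 3 (mod 11)
  r_1 = 47 (mod 121)
Final: r = 47 with f(r) ≡ 0 mod 11^2.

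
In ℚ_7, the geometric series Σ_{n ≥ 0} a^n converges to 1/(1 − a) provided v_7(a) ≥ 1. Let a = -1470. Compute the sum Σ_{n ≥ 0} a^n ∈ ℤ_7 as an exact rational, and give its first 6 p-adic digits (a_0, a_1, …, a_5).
Σ a^n = 1/(1 − a) = 1/1471;  first 6 digits = (1, 0, 5, 2, 3, 2)

v_7(a) = 2 ≥ 1, so the series converges in ℤ_7 to 1/(1 − a) = 1/(1 − (-1470)) = 1/1471. Expand this rational in ℤ_7: compute digits iteratively via d_i = x_i mod 7, x_{i+1} = (x_i − d_i)/7. The first 6 digits are (1, 0, 5, 2, 3, 2).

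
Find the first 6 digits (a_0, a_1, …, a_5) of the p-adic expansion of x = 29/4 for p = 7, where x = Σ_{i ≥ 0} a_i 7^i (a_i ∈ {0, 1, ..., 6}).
(a_0, …, a_5) = (2, 6, 1, 5, 1, 5)

v_7(29/4) = 0 (numerator and denominator both coprime to 7), so x ∈ ℤ_7^×. Compute digits iteratively via a_i = x_i mod 7, x_{i+1} = (x_i − a_i)/7, with x_0 = x:
  x_0 = 29/4;  a_0 = 2;  x_1 = (x_0 − 2)/7 = 3/4
  x_1 = 3/4;  a_1 = 6;  x_2 = (x_1 − 6)/7 = -3/4
  x_2 = -3/4;  a_2 = 1;  x_3 = (x_2 − 1)/7 = -1/4
  x_3 = -1/4;  a_3 = 5;  x_4 = (x_3 − 5)/7 = -3/4
  x_4 = -3/4;  a_4 = 1;  x_5 = (x_4 − 1)/7 = -1/4
  x_5 = -1/4;  a_5 = 5;  x_6 = (x_5 − 5)/7 = -3/4
Digits: (2, 6, 1, 5, 1, 5).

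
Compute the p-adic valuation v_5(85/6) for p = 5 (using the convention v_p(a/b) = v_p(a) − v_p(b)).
v_5(85/6) = 1

Factor powers of 5 from the numerator and denominator of the reduced fraction: 85 = 5^1 · 17 and 6 = 5^0 · 6. Apply v_p(a/b) = v_p(a) − v_p(b): v_5(85/6) = 1 − 0 = 1.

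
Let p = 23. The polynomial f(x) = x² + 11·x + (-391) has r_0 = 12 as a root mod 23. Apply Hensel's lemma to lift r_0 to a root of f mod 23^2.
r_1 = 242 (mod 529)

Hensel: r_{i+1} = r_i − f(r_i)·(f′(r_i))^{-1} mod 23^{i+2}, f′(x) = 2x + 11. Iterate:
  r_0 = 12 (mod 23)
  r_1 = 242 (mod 529)
Final: r = 242 satisfies f(r) ≡ 0 mod 23^2.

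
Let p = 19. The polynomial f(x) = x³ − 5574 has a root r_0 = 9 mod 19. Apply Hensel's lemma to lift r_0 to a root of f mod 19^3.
r_2 = 1054 (mod 6859)

Hensel: r_{i+1} = r_i − f(r_i)/f′(r_i) mod 19^{i+2}, where f′(x) = 3x². Iterate:
  r_0 = 9 (mod 19)
  r_1 = 332 (mod 361)
  r_2 = 1054 (mod 6859)
Final: r = 1054 with f(r) ≡ 0 mod 19^3.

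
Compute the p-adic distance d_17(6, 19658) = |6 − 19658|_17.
d_17(6, 19658) = 1/4913

Step 1 — x − y = 6 − 19658 = -19652. Step 2 — v_17(-19652) = 3 (factor: -19652 = −(17^3 · 4); the sign does not affect v_p). Step 3 — |x − y|_17 = 17^{-3} = 1/4913.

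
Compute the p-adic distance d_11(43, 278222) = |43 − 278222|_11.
d_11(43, 278222) = 1/14641

Step 1 — x − y = 43 − 278222 = -278179. Step 2 — v_11(-278179) = 4 (factor: -278179 = −(11^4 · 19); the sign does not affect v_p). Step 3 — |x − y|_11 = 11^{-4} = 1/14641.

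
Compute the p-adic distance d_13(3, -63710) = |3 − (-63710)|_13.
d_13(3, -63710) = 1/2197

Step 1 — x − y = 3 − (-63710) = 63713. Step 2 — v_13(63713) = 3 (factor: 63713 = (13^3 · 29); the sign does not affect v_p). Step 3 — |x − y|_13 = 13^{-3} = 1/2197.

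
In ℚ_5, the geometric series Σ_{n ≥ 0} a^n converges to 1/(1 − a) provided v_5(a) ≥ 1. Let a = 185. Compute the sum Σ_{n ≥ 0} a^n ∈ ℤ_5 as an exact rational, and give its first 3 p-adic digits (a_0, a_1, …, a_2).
Σ a^n = 1/(1 − a) = -1/184;  first 3 digits = (1, 2, 1)

v_5(a) = 1 ≥ 1, so the series converges in ℤ_5 to 1/(1 − a) = 1/(1 − 185) = -1/184. Expand this rational in ℤ_5: compute digits iteratively via d_i = x_i mod 5, x_{i+1} = (x_i − d_i)/5. The first 3 digits are (1, 2, 1).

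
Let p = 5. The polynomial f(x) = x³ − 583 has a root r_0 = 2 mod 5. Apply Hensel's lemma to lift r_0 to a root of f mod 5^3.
r_2 = 102 (mod 125)

Hensel: r_{i+1} = r_i − f(r_i)/f′(r_i) mod 5^{i+2}, where f′(x) = 3x². Iterate:
  r_0 = 2 (mod 5)
  r_1 = 2 (mod 25)
  r_2 = 102 (mod 125)
Final: r = 102 with f(r) ≡ 0 mod 5^3.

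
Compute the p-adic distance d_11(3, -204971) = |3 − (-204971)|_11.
d_11(3, -204971) = 1/14641

Step 1 — x − y = 3 − (-204971) = 204974. Step 2 — v_11(204974) = 4 (factor: 204974 = (11^4 · 14); the sign does not affect v_p). Step 3 — |x − y|_11 = 11^{-4} = 1/14641.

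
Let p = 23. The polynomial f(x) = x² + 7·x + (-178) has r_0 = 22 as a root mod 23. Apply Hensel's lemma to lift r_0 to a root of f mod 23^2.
r_1 = 459 (mod 529)

Hensel: r_{i+1} = r_i − f(r_i)·(f′(r_i))^{-1} mod 23^{i+2}, f′(x) = 2x + 7. Iterate:
  r_0 = 22 (mod 23)
  r_1 = 459 (mod 529)
Final: r = 459 satisfies f(r) ≡ 0 mod 23^2.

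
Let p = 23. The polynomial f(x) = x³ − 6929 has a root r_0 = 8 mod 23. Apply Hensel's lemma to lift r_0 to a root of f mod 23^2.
r_1 = 215 (mod 529)

Hensel: r_{i+1} = r_i − f(r_i)/f′(r_i) mod 23^{i+2}, where f′(x) = 3x². Iterate:
  r_0 = 8 (mod 23)
  r_1 = 215 (mod 529)
Final: r = 215 with f(r) ≡ 0 mod 23^2.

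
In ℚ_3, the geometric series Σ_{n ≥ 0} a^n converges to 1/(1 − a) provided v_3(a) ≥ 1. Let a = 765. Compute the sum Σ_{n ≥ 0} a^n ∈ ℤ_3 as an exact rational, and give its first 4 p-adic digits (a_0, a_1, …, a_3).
Σ a^n = 1/(1 − a) = -1/764;  first 4 digits = (1, 0, 1, 1)

v_3(a) = 2 ≥ 1, so the series converges in ℤ_3 to 1/(1 − a) = 1/(1 − 765) = -1/764. Expand this rational in ℤ_3: compute digits iteratively via d_i = x_i mod 3, x_{i+1} = (x_i − d_i)/3. The first 4 digits are (1, 0, 1, 1).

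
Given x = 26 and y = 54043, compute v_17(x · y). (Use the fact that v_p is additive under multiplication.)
v_17(1405118) = 3

v_p(x) = 0 (factor: 26 = 17^0 · 26); v_p(y) = 3 (factor: 54043 = 17^3 · 11). Additivity: v_p(xy) = v_p(x) + v_p(y) = 0 + 3 = 3. (Direct check: xy = 1405118 = 17^3 · (286).)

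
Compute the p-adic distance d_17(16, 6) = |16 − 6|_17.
d_17(16, 6) = 1

Step 1 — x − y = 16 − 6 = 10. Step 2 — v_17(10) = 0 (factor: 10 = (17^0 · 10); the sign does not affect v_p). Step 3 — |x − y|_17 = 17^{0} = 1.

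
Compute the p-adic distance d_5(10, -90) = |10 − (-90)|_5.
d_5(10, -90) = 1/25

Step 1 — x − y = 10 − (-90) = 100. Step 2 — v_5(100) = 2 (factor: 100 = (5^2 · 4); the sign does not affect v_p). Step 3 — |x − y|_5 = 5^{-2} = 1/25.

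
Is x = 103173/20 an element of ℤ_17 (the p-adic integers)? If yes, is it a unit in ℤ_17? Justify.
x ∈ ℤ_17 but not a unit; v_17(x) = 3 > 0

ℤ_17 = {x ∈ ℚ_17 : v_17(x) ≥ 0} and ℤ_17^× = {x ∈ ℤ_17 : v_17(x) = 0}. Here v_17(103173/20) = v_17(num) − v_17(den) = 3; compare against these criteria.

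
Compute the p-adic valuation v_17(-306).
v_17(-306) = 1

v_17(n) is the largest exponent k such that 17^k divides n. Factor out: -306 = -17^1 · 18. (Sign doesn't affect v_p.) So v_17(-306) = 1.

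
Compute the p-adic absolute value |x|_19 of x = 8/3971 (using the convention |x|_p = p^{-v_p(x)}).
|8/3971|_19 = 361

Step 1 — compute v_19(x) by factoring powers of 19 out of the numerator and denominator: v_19(8/3971) = -2. Step 2 — apply |x|_p = p^{-v_p(x)} = 19^{2} = 361.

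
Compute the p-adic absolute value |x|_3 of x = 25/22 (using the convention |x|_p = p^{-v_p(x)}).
|25/22|_3 = 1

Step 1 — compute v_3(x) by factoring powers of 3 out of the numerator and denominator: v_3(25/22) = 0. Step 2 — apply |x|_p = p^{-v_p(x)} = 3^{0} = 1.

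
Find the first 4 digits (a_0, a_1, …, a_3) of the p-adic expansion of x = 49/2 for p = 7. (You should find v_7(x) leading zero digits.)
(a_0, …, a_3) = (0, 0, 4, 3)

v_7(49/2) = 2, so a_0 = ... = a_1 = 0. Factor out: x = 7^2 · u with u = 1/2 a unit in ℤ_7. Expand u iteratively via a_{v+i} = u_i mod 7, u_{i+1} = (u_i − a_{v+i})/7:
  u_0 = 1/2;  a_2 = 4;  u_1 = (u_0 − 4)/7 = -1/2
  u_1 = -1/2;  a_3 = 3;  u_2 = (u_1 − 3)/7 = -1/2
Digits: (0, 0, 4, 3).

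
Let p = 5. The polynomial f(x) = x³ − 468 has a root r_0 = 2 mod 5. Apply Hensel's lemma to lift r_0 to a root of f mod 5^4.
r_3 = 382 (mod 625)

Hensel: r_{i+1} = r_i − f(r_i)/f′(r_i) mod 5^{i+2}, where f′(x) = 3x². Iterate:
  r_0 = 2 (mod 5)
  r_1 = 7 (mod 25)
  r_2 = 7 (mod 125)
  r_3 = 382 (mod 625)
Final: r = 382 with f(r) ≡ 0 mod 5^4.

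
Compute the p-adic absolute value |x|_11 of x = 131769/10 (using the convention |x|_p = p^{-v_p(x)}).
|131769/10|_11 = 1/14641

Step 1 — compute v_11(x) by factoring powers of 11 out of the numerator and denominator: v_11(131769/10) = 4. Step 2 — apply |x|_p = p^{-v_p(x)} = 11^{-4} = 1/14641.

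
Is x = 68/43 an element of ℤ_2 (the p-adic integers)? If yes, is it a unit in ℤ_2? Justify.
x ∈ ℤ_2 but not a unit; v_2(x) = 2 > 0

ℤ_2 = {x ∈ ℚ_2 : v_2(x) ≥ 0} and ℤ_2^× = {x ∈ ℤ_2 : v_2(x) = 0}. Here v_2(68/43) = v_2(num) − v_2(den) = 2; compare against these criteria.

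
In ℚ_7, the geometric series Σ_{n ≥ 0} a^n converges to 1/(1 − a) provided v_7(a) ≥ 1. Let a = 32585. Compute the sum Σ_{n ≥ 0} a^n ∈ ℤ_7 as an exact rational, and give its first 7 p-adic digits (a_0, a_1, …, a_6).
Σ a^n = 1/(1 − a) = -1/32584;  first 7 digits = (1, 0, 0, 4, 6, 1, 2)

v_7(a) = 3 ≥ 1, so the series converges in ℤ_7 to 1/(1 − a) = 1/(1 − 32585) = -1/32584. Expand this rational in ℤ_7: compute digits iteratively via d_i = x_i mod 7, x_{i+1} = (x_i − d_i)/7. The first 7 digits are (1, 0, 0, 4, 6, 1, 2).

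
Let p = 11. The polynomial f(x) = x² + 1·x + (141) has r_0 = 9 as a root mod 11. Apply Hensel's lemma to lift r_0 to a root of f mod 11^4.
r_3 = 5289 (mod 14641)

Hensel: r_{i+1} = r_i − f(r_i)·(f′(r_i))^{-1} mod 11^{i+2}, f′(x) = 2x + 1. Iterate:
  r_0 = 9 (mod 11)
  r_1 = 86 (mod 121)
  r_2 = 1296 (mod 1331)
  r_3 = 5289 (mod 14641)
Final: r = 5289 satisfies f(r) ≡ 0 mod 11^4.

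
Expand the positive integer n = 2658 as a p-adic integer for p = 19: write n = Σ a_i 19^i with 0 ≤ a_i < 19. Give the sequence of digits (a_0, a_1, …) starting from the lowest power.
(a_0, a_1, …) = (17, 6, 7)

Repeated division by 19 gives the digits low-to-high: 2658 = 17 + 6·19^1 + 7·19^2. Digit sequence: (17, 6, 7).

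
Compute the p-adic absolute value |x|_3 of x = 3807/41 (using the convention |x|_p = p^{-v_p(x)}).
|3807/41|_3 = 1/81

Step 1 — compute v_3(x) by factoring powers of 3 out of the numerator and denominator: v_3(3807/41) = 4. Step 2 — apply |x|_p = p^{-v_p(x)} = 3^{-4} = 1/81.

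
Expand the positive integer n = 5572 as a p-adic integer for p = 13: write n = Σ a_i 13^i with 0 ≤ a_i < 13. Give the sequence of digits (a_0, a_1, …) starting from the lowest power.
(a_0, a_1, …) = (8, 12, 6, 2)

Repeated division by 13 gives the digits low-to-high: 5572 = 8 + 12·13^1 + 6·13^2 + 2·13^3. Digit sequence: (8, 12, 6, 2).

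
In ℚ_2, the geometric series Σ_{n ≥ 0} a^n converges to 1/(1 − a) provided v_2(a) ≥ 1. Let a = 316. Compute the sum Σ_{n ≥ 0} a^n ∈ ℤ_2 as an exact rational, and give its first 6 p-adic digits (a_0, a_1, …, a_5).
Σ a^n = 1/(1 − a) = -1/315;  first 6 digits = (1, 0, 1, 1, 0, 0)

v_2(a) = 2 ≥ 1, so the series converges in ℤ_2 to 1/(1 − a) = 1/(1 − 316) = -1/315. Expand this rational in ℤ_2: compute digits iteratively via d_i = x_i mod 2, x_{i+1} = (x_i − d_i)/2. The first 6 digits are (1, 0, 1, 1, 0, 0).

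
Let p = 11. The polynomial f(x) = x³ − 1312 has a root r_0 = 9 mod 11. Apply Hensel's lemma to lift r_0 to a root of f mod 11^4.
r_3 = 14144 (mod 14641)

Hensel: r_{i+1} = r_i − f(r_i)/f′(r_i) mod 11^{i+2}, where f′(x) = 3x². Iterate:
  r_0 = 9 (mod 11)
  r_1 = 108 (mod 121)
  r_2 = 834 (mod 1331)
  r_3 = 14144 (mod 14641)
Final: r = 14144 with f(r) ≡ 0 mod 11^4.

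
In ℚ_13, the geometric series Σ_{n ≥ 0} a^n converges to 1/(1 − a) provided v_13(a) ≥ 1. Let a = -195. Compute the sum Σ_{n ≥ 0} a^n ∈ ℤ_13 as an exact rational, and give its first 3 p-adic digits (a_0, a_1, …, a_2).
Σ a^n = 1/(1 − a) = 1/196;  first 3 digits = (1, 11, 2)

v_13(a) = 1 ≥ 1, so the series converges in ℤ_13 to 1/(1 − a) = 1/(1 − (-195)) = 1/196. Expand this rational in ℤ_13: compute digits iteratively via d_i = x_i mod 13, x_{i+1} = (x_i − d_i)/13. The first 3 digits are (1, 11, 2).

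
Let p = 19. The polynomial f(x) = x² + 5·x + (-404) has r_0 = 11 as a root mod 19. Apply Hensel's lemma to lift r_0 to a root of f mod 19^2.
r_1 = 220 (mod 361)

Hensel: r_{i+1} = r_i − f(r_i)·(f′(r_i))^{-1} mod 19^{i+2}, f′(x) = 2x + 5. Iterate:
  r_0 = 11 (mod 19)
  r_1 = 220 (mod 361)
Final: r = 220 satisfies f(r) ≡ 0 mod 19^2.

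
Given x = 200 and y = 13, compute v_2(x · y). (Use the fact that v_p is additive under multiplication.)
v_2(2600) = 3

v_p(x) = 3 (factor: 200 = 2^3 · 25); v_p(y) = 0 (factor: 13 = 2^0 · 13). Additivity: v_p(xy) = v_p(x) + v_p(y) = 3 + 0 = 3. (Direct check: xy = 2600 = 2^3 · (325).)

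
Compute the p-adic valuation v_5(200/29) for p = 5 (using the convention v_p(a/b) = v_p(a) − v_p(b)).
v_5(200/29) = 2

Factor powers of 5 from the numerator and denominator of the reduced fraction: 200 = 5^2 · 8 and 29 = 5^0 · 29. Apply v_p(a/b) = v_p(a) − v_p(b): v_5(200/29) = 2 − 0 = 2.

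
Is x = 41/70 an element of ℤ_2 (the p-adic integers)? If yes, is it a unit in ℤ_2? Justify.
x ∉ ℤ_2 (v_2(x) = -1 < 0)

ℤ_2 = {x ∈ ℚ_2 : v_2(x) ≥ 0} and ℤ_2^× = {x ∈ ℤ_2 : v_2(x) = 0}. Here v_2(41/70) = v_2(num) − v_2(den) = -1; compare against these criteria.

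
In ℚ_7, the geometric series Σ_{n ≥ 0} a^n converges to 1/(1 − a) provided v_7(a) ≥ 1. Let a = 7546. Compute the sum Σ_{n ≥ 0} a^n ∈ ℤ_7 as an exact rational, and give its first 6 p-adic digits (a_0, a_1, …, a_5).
Σ a^n = 1/(1 − a) = -1/7545;  first 6 digits = (1, 0, 0, 1, 3, 0)

v_7(a) = 3 ≥ 1, so the series converges in ℤ_7 to 1/(1 − a) = 1/(1 − 7546) = -1/7545. Expand this rational in ℤ_7: compute digits iteratively via d_i = x_i mod 7, x_{i+1} = (x_i − d_i)/7. The first 6 digits are (1, 0, 0, 1, 3, 0).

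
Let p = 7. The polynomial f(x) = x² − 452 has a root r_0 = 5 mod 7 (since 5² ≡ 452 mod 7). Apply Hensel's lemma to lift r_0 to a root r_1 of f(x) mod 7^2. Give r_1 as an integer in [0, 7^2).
r_1 = 33 (mod 49)

Hensel's recurrence: r_{i+1} = r_i − f(r_i)·(f′(r_i))^{-1} mod 7^{i+2}, with f′(x) = 2x. Iterate:
  r_0 = 5 (mod 7)
  r_1 = 33 (mod 49)
Final: r_1 = 33, and one checks f(r_1) ≡ 0 mod 7^2.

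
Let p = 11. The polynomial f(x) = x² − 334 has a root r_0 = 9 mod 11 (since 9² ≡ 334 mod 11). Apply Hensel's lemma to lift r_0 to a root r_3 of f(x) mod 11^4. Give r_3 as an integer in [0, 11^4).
r_3 = 14012 (mod 14641)

Hensel's recurrence: r_{i+1} = r_i − f(r_i)·(f′(r_i))^{-1} mod 11^{i+2}, with f′(x) = 2x. Iterate:
  r_0 = 9 (mod 11)
  r_1 = 97 (mod 121)
  r_2 = 702 (mod 1331)
  r_3 = 14012 (mod 14641)
Final: r_3 = 14012, and one checks f(r_3) ≡ 0 mod 11^4.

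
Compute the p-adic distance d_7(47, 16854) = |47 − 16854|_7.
d_7(47, 16854) = 1/16807

Step 1 — x − y = 47 − 16854 = -16807. Step 2 — v_7(-16807) = 5 (factor: -16807 = −(7^5 · 1); the sign does not affect v_p). Step 3 — |x − y|_7 = 7^{-5} = 1/16807.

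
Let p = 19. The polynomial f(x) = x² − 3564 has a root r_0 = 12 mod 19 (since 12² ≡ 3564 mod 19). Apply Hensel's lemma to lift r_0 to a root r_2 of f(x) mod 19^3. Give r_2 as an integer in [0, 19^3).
r_2 = 4667 (mod 6859)

Hensel's recurrence: r_{i+1} = r_i − f(r_i)·(f′(r_i))^{-1} mod 19^{i+2}, with f′(x) = 2x. Iterate:
  r_0 = 12 (mod 19)
  r_1 = 335 (mod 361)
  r_2 = 4667 (mod 6859)
Final: r_2 = 4667, and one checks f(r_2) ≡ 0 mod 19^3.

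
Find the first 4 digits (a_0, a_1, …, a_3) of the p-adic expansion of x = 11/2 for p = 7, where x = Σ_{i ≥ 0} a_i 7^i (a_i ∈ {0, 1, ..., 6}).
(a_0, …, a_3) = (2, 4, 3, 3)

v_7(11/2) = 0 (numerator and denominator both coprime to 7), so x ∈ ℤ_7^×. Compute digits iteratively via a_i = x_i mod 7, x_{i+1} = (x_i − a_i)/7, with x_0 = x:
  x_0 = 11/2;  a_0 = 2;  x_1 = (x_0 − 2)/7 = 1/2
  x_1 = 1/2;  a_1 = 4;  x_2 = (x_1 − 4)/7 = -1/2
  x_2 = -1/2;  a_2 = 3;  x_3 = (x_2 − 3)/7 = -1/2
  x_3 = -1/2;  a_3 = 3;  x_4 = (x_3 − 3)/7 = -1/2
Digits: (2, 4, 3, 3).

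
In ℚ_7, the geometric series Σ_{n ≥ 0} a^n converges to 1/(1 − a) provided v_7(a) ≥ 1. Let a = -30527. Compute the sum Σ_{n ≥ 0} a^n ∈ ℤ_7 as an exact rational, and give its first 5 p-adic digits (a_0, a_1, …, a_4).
Σ a^n = 1/(1 − a) = 1/30528;  first 5 digits = (1, 0, 0, 2, 1)

v_7(a) = 3 ≥ 1, so the series converges in ℤ_7 to 1/(1 − a) = 1/(1 − (-30527)) = 1/30528. Expand this rational in ℤ_7: compute digits iteratively via d_i = x_i mod 7, x_{i+1} = (x_i − d_i)/7. The first 5 digits are (1, 0, 0, 2, 1).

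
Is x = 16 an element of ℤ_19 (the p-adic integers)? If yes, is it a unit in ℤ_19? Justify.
x ∈ ℤ_19^× (unit); v_19(x) = 0

ℤ_19 = {x ∈ ℚ_19 : v_19(x) ≥ 0} and ℤ_19^× = {x ∈ ℤ_19 : v_19(x) = 0}. Here v_19(16) = v_19(num) − v_19(den) = 0; compare against these criteria.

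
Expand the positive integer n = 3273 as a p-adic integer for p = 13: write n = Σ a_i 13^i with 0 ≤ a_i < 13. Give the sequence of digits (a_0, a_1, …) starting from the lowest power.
(a_0, a_1, …) = (10, 4, 6, 1)

Repeated division by 13 gives the digits low-to-high: 3273 = 10 + 4·13^1 + 6·13^2 + 1·13^3. Digit sequence: (10, 4, 6, 1).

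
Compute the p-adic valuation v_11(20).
v_11(20) = 0

v_11(n) is the largest exponent k such that 11^k divides n. Factor out: 20 = 11^0 · 20. (Sign doesn't affect v_p.) So v_11(20) = 0.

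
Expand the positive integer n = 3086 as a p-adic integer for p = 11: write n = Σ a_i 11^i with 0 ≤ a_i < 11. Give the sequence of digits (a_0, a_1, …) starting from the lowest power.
(a_0, a_1, …) = (6, 5, 3, 2)

Repeated division by 11 gives the digits low-to-high: 3086 = 6 + 5·11^1 + 3·11^2 + 2·11^3. Digit sequence: (6, 5, 3, 2).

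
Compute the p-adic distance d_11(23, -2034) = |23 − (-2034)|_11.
d_11(23, -2034) = 1/121

Step 1 — x − y = 23 − (-2034) = 2057. Step 2 — v_11(2057) = 2 (factor: 2057 = (11^2 · 17); the sign does not affect v_p). Step 3 — |x − y|_11 = 11^{-2} = 1/121.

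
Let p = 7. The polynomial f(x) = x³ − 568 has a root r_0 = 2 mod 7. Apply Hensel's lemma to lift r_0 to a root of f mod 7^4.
r_3 = 1437 (mod 2401)

Hensel: r_{i+1} = r_i − f(r_i)/f′(r_i) mod 7^{i+2}, where f′(x) = 3x². Iterate:
  r_0 = 2 (mod 7)
  r_1 = 16 (mod 49)
  r_2 = 65 (mod 343)
  r_3 = 1437 (mod 2401)
Final: r = 1437 with f(r) ≡ 0 mod 7^4.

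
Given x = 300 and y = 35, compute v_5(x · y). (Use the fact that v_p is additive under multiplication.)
v_5(10500) = 3

v_p(x) = 2 (factor: 300 = 5^2 · 12); v_p(y) = 1 (factor: 35 = 5^1 · 7). Additivity: v_p(xy) = v_p(x) + v_p(y) = 2 + 1 = 3. (Direct check: xy = 10500 = 5^3 · (84).)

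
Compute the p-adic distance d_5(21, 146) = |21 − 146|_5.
d_5(21, 146) = 1/125

Step 1 — x − y = 21 − 146 = -125. Step 2 — v_5(-125) = 3 (factor: -125 = −(5^3 · 1); the sign does not affect v_p). Step 3 — |x − y|_5 = 5^{-3} = 1/125.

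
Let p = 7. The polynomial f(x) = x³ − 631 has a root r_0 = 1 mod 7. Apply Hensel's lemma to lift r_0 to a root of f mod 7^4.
r_3 = 701 (mod 2401)

Hensel: r_{i+1} = r_i − f(r_i)/f′(r_i) mod 7^{i+2}, where f′(x) = 3x². Iterate:
  r_0 = 1 (mod 7)
  r_1 = 15 (mod 49)
  r_2 = 15 (mod 343)
  r_3 = 701 (mod 2401)
Final: r = 701 with f(r) ≡ 0 mod 7^4.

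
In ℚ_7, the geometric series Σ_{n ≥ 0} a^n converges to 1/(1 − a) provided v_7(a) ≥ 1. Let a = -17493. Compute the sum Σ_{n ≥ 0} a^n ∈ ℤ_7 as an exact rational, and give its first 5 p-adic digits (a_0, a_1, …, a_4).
Σ a^n = 1/(1 − a) = 1/17494;  first 5 digits = (1, 0, 0, 5, 6)

v_7(a) = 3 ≥ 1, so the series converges in ℤ_7 to 1/(1 − a) = 1/(1 − (-17493)) = 1/17494. Expand this rational in ℤ_7: compute digits iteratively via d_i = x_i mod 7, x_{i+1} = (x_i − d_i)/7. The first 5 digits are (1, 0, 0, 5, 6).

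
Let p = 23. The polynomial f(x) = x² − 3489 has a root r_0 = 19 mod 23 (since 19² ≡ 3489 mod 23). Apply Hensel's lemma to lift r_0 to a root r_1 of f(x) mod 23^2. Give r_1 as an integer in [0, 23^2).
r_1 = 157 (mod 529)

Hensel's recurrence: r_{i+1} = r_i − f(r_i)·(f′(r_i))^{-1} mod 23^{i+2}, with f′(x) = 2x. Iterate:
  r_0 = 19 (mod 23)
  r_1 = 157 (mod 529)
Final: r_1 = 157, and one checks f(r_1) ≡ 0 mod 23^2.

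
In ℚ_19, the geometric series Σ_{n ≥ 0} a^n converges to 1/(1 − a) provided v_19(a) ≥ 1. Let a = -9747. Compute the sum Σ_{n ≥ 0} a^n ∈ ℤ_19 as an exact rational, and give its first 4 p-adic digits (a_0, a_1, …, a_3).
Σ a^n = 1/(1 − a) = 1/9748;  first 4 digits = (1, 0, 11, 17)

v_19(a) = 2 ≥ 1, so the series converges in ℤ_19 to 1/(1 − a) = 1/(1 − (-9747)) = 1/9748. Expand this rational in ℤ_19: compute digits iteratively via d_i = x_i mod 19, x_{i+1} = (x_i − d_i)/19. The first 4 digits are (1, 0, 11, 17).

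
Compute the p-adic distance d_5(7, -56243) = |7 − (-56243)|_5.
d_5(7, -56243) = 1/3125

Step 1 — x − y = 7 − (-56243) = 56250. Step 2 — v_5(56250) = 5 (factor: 56250 = (5^5 · 18); the sign does not affect v_p). Step 3 — |x − y|_5 = 5^{-5} = 1/3125.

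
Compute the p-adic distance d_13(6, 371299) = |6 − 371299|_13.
d_13(6, 371299) = 1/371293

Step 1 — x − y = 6 − 371299 = -371293. Step 2 — v_13(-371293) = 5 (factor: -371293 = −(13^5 · 1); the sign does not affect v_p). Step 3 — |x − y|_13 = 13^{-5} = 1/371293.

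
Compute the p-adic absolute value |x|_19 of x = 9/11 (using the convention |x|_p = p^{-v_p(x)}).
|9/11|_19 = 1

Step 1 — compute v_19(x) by factoring powers of 19 out of the numerator and denominator: v_19(9/11) = 0. Step 2 — apply |x|_p = p^{-v_p(x)} = 19^{0} = 1.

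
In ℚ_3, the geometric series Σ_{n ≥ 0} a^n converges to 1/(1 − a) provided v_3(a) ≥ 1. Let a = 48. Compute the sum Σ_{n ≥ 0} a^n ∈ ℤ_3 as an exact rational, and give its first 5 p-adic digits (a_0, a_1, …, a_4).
Σ a^n = 1/(1 − a) = -1/47;  first 5 digits = (1, 1, 0, 1, 0)

v_3(a) = 1 ≥ 1, so the series converges in ℤ_3 to 1/(1 − a) = 1/(1 − 48) = -1/47. Expand this rational in ℤ_3: compute digits iteratively via d_i = x_i mod 3, x_{i+1} = (x_i − d_i)/3. The first 5 digits are (1, 1, 0, 1, 0).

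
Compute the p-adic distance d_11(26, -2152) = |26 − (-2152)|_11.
d_11(26, -2152) = 1/121

Step 1 — x − y = 26 − (-2152) = 2178. Step 2 — v_11(2178) = 2 (factor: 2178 = (11^2 · 18); the sign does not affect v_p). Step 3 — |x − y|_11 = 11^{-2} = 1/121.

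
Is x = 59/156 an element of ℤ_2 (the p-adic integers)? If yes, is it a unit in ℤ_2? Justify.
x ∉ ℤ_2 (v_2(x) = -2 < 0)

ℤ_2 = {x ∈ ℚ_2 : v_2(x) ≥ 0} and ℤ_2^× = {x ∈ ℤ_2 : v_2(x) = 0}. Here v_2(59/156) = v_2(num) − v_2(den) = -2; compare against these criteria.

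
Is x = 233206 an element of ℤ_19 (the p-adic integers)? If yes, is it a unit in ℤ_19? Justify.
x ∈ ℤ_19 but not a unit; v_19(x) = 3 > 0

ℤ_19 = {x ∈ ℚ_19 : v_19(x) ≥ 0} and ℤ_19^× = {x ∈ ℤ_19 : v_19(x) = 0}. Here v_19(233206) = v_19(num) − v_19(den) = 3; compare against these criteria.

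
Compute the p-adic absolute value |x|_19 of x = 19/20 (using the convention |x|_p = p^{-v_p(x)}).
|19/20|_19 = 1/19

Step 1 — compute v_19(x) by factoring powers of 19 out of the numerator and denominator: v_19(19/20) = 1. Step 2 — apply |x|_p = p^{-v_p(x)} = 19^{-1} = 1/19.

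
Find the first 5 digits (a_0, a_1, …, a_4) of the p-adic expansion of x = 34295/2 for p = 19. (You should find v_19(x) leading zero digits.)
(a_0, …, a_4) = (0, 0, 0, 12, 9)

v_19(34295/2) = 3, so a_0 = ... = a_2 = 0. Factor out: x = 19^3 · u with u = 5/2 a unit in ℤ_19. Expand u iteratively via a_{v+i} = u_i mod 19, u_{i+1} = (u_i − a_{v+i})/19:
  u_0 = 5/2;  a_3 = 12;  u_1 = (u_0 − 12)/19 = -1/2
  u_1 = -1/2;  a_4 = 9;  u_2 = (u_1 − 9)/19 = -1/2
Digits: (0, 0, 0, 12, 9).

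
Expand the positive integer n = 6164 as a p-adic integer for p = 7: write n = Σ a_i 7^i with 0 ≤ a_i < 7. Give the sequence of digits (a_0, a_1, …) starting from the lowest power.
(a_0, a_1, …) = (4, 5, 6, 3, 2)

Repeated division by 7 gives the digits low-to-high: 6164 = 4 + 5·7^1 + 6·7^2 + 3·7^3 + 2·7^4. Digit sequence: (4, 5, 6, 3, 2).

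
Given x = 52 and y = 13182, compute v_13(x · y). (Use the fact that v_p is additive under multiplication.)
v_13(685464) = 4

v_p(x) = 1 (factor: 52 = 13^1 · 4); v_p(y) = 3 (factor: 13182 = 13^3 · 6). Additivity: v_p(xy) = v_p(x) + v_p(y) = 1 + 3 = 4. (Direct check: xy = 685464 = 13^4 · (24).)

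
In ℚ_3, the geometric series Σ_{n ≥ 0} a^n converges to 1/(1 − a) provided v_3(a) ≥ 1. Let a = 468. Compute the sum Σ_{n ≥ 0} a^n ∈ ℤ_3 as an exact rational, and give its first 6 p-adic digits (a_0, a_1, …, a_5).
Σ a^n = 1/(1 − a) = -1/467;  first 6 digits = (1, 0, 1, 2, 0, 0)

v_3(a) = 2 ≥ 1, so the series converges in ℤ_3 to 1/(1 − a) = 1/(1 − 468) = -1/467. Expand this rational in ℤ_3: compute digits iteratively via d_i = x_i mod 3, x_{i+1} = (x_i − d_i)/3. The first 6 digits are (1, 0, 1, 2, 0, 0).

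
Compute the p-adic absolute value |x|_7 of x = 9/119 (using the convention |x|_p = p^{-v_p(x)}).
|9/119|_7 = 7

Step 1 — compute v_7(x) by factoring powers of 7 out of the numerator and denominator: v_7(9/119) = -1. Step 2 — apply |x|_p = p^{-v_p(x)} = 7^{1} = 7.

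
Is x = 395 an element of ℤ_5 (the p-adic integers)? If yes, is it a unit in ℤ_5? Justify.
x ∈ ℤ_5 but not a unit; v_5(x) = 1 > 0

ℤ_5 = {x ∈ ℚ_5 : v_5(x) ≥ 0} and ℤ_5^× = {x ∈ ℤ_5 : v_5(x) = 0}. Here v_5(395) = v_5(num) − v_5(den) = 1; compare against these criteria.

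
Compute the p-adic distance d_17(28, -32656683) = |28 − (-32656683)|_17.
d_17(28, -32656683) = 1/1419857

Step 1 — x − y = 28 − (-32656683) = 32656711. Step 2 — v_17(32656711) = 5 (factor: 32656711 = (17^5 · 23); the sign does not affect v_p). Step 3 — |x − y|_17 = 17^{-5} = 1/1419857.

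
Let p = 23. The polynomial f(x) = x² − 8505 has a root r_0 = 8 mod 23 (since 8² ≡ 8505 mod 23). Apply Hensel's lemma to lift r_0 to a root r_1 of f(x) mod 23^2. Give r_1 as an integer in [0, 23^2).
r_1 = 238 (mod 529)

Hensel's recurrence: r_{i+1} = r_i − f(r_i)·(f′(r_i))^{-1} mod 23^{i+2}, with f′(x) = 2x. Iterate:
  r_0 = 8 (mod 23)
  r_1 = 238 (mod 529)
Final: r_1 = 238, and one checks f(r_1) ≡ 0 mod 23^2.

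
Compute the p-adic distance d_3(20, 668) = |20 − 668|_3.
d_3(20, 668) = 1/81

Step 1 — x − y = 20 − 668 = -648. Step 2 — v_3(-648) = 4 (factor: -648 = −(3^4 · 8); the sign does not affect v_p). Step 3 — |x − y|_3 = 3^{-4} = 1/81.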